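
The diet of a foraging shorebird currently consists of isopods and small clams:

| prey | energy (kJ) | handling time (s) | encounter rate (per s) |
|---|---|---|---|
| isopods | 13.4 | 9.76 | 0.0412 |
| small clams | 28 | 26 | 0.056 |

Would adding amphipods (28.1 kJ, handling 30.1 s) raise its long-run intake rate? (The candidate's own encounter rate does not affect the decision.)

Yes

Current rate: (0.0412×13.4 + 0.056×28)/(1 + 0.0412×9.76 + 0.056×26) = 0.7418 kJ/s.
amphipods: E/h = 28.1/30.1 = 0.9336 kJ/s.
0.9336 > 0.7418, so adding amphipods raises the average — include it.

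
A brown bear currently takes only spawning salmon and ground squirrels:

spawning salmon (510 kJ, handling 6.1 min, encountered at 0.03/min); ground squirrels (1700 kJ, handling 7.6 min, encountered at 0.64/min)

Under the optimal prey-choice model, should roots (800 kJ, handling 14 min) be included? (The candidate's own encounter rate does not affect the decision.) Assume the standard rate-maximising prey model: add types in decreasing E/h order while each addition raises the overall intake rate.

No

Intake rate on the current diet: R = (0.03×510 + 0.64×1700) / (1 + 0.03×6.1 + 0.64×7.6) = 1103/6.047 = 182.5 kJ/min.
roots: E/h = 800/14 = 57.14 kJ/min.
57.14 < 182.5, so adding roots would lower the average — exclude it.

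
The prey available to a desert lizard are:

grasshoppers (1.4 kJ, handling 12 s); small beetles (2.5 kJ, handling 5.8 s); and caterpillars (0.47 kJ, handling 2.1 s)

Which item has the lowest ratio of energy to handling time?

grasshoppers

In descending order of E/h:
small beetles: 2.5/5.8 = 0.431 kJ/s
caterpillars: 0.47/2.1 = 0.224 kJ/s
grasshoppers: 1.4/12 = 0.117 kJ/s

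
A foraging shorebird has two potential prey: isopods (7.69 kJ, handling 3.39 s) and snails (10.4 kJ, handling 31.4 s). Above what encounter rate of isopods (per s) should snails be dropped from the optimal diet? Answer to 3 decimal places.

0.050 per s

The zero-one rule: include snails iff E₂/h₂ > λE₁/(1+λh₁). Equality gives the switch point.
λE₁h₂ = E₂ + λE₂h₁ ⇒ λ = E₂/(E₁h₂ − E₂h₁) = 10.4/(241.5 − 35.26) = 0.05043 per s.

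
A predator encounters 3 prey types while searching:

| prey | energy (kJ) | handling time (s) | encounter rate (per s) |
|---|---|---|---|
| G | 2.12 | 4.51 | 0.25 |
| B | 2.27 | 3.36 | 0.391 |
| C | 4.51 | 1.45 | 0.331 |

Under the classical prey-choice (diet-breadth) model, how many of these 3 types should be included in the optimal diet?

Rank by E/h (kJ/s): C 3.11, B 0.676, G 0.47. Include each in turn until the next type's E/h falls below the running intake rate.
Rate on top 1: 1.009. B: 0.676 < 1.009 → exclude; stop.
Optimal diet: C — 1 of 3 types.

1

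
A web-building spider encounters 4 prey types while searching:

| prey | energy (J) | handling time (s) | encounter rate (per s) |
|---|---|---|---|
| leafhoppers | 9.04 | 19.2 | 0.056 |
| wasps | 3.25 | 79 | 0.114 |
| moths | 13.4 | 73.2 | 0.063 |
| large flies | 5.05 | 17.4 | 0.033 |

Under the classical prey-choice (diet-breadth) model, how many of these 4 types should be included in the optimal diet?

2

Profitabilities (E/h, J/s): leafhoppers 0.471, large flies 0.29, moths 0.183, wasps 0.0411. Add prey in this order while the next type's profitability exceeds the intake rate on those already taken.
Rate on top 1: 0.2439. large flies: 0.29 > 0.2439 → include.
Rate on top 2: 0.254. moths: 0.183 < 0.254 → exclude; stop.
Optimal diet: leafhoppers, large flies — 2 of 4 types.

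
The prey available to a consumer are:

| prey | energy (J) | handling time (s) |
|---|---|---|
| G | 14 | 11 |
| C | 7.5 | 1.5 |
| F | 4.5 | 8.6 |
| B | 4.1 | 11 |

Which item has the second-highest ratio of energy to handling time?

G

In descending order of E/h:
C: 7.5/1.5 = 5 J/s
G: 14/11 = 1.27 J/s
F: 4.5/8.6 = 0.523 J/s
B: 4.1/11 = 0.373 J/s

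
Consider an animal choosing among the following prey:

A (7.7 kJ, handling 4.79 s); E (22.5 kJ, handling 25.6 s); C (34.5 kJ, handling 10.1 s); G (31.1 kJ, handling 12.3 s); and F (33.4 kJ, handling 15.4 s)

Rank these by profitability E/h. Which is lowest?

E

In descending order of E/h:
C: 34.5/10.1 = 3.42 kJ/s
G: 31.1/12.3 = 2.53 kJ/s
F: 33.4/15.4 = 2.17 kJ/s
A: 7.7/4.79 = 1.61 kJ/s
E: 22.5/25.6 = 0.879 kJ/s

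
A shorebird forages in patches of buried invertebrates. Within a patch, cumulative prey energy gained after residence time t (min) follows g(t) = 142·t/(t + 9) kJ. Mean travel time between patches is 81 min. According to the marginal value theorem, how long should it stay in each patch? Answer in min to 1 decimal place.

By the marginal value theorem, leave when the instantaneous gain rate g'(t) equals the habitat-wide average g(t)/(T + t).
g'(t) = 142·9/(t + 9)². Setting 142·9/(t+9)² = 142t/[(t+9)(81+t)] gives 9(81+t) = t(t+9), so t² = 9×81 = 729.
t* = √729 = 27 min.

27.0 min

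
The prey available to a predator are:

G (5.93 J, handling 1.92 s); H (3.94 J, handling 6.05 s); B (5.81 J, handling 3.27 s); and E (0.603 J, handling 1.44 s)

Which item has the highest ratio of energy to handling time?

In descending order of E/h:
G: 5.93/1.92 = 3.09 J/s
B: 5.81/3.27 = 1.78 J/s
H: 3.94/6.05 = 0.651 J/s
E: 0.603/1.44 = 0.419 J/s

G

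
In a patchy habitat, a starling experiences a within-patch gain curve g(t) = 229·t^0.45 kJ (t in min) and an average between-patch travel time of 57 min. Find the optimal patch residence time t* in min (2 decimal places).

Maximise g(t)/(T+t): set derivative to zero → g'(t)(T+t) = g(t).
g'(t) = 0.45·229·t^-0.55. Setting 0.45·229·t^-0.55 = 229·t^0.45/(57+t) gives 0.45(57+t) = t, so 0.55·t = 0.45×57.
t* = 0.45×57/0.55 = 46.64 min.

46.64 min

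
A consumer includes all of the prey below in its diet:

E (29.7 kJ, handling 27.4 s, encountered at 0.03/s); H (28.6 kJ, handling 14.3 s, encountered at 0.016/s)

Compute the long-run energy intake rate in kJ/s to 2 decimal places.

0.66 kJ/s

R = (0.03×29.7 + 0.016×28.6) / (1 + 0.03×27.4 + 0.016×14.3) = 1.349/2.051 = 0.6576 kJ/s.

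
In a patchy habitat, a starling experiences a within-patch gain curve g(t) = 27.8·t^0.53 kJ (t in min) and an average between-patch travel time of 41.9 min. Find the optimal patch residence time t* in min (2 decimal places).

47.25 min

Maximise g(t)/(T+t): set derivative to zero → g'(t)(T+t) = g(t).
g'(t) = 0.53·27.8·t^-0.47. Setting 0.53·27.8·t^-0.47 = 27.8·t^0.53/(41.9+t) gives 0.53(41.9+t) = t, so 0.47·t = 0.53×41.9.
t* = 0.53×41.9/0.47 = 47.25 min.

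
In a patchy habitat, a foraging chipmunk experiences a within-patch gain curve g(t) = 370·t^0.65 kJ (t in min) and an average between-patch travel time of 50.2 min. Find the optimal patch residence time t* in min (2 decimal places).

93.23 min

By the marginal value theorem, leave when the instantaneous gain rate g'(t) equals the habitat-wide average g(t)/(T + t).
g'(t) = 0.65·370·t^-0.35. Setting 0.65·370·t^-0.35 = 370·t^0.65/(50.2+t) gives 0.65(50.2+t) = t, so 0.35·t = 0.65×50.2.
t* = 0.65×50.2/0.35 = 93.23 min.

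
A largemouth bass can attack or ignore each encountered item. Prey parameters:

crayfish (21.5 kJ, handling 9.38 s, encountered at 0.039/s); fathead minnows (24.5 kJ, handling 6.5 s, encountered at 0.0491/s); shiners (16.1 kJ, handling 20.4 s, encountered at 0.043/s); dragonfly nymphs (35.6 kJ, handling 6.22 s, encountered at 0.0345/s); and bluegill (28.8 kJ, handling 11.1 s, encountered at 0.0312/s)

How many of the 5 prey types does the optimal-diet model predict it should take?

Rank by E/h (kJ/s): dragonfly nymphs 5.72, fathead minnows 3.77, bluegill 2.59, crayfish 2.29, shiners 0.789. Include each in turn until the next type's E/h falls below the running intake rate.
Rate on top 1: 1.011. fathead minnows: 3.77 > 1.011 → include.
Rate on top 2: 1.585. bluegill: 2.59 > 1.585 → include.
Rate on top 3: 1.771. crayfish: 2.29 > 1.771 → include.
Rate on top 4: 1.856. shiners: 0.789 < 1.856 → exclude; stop.
Optimal diet: dragonfly nymphs, fathead minnows, bluegill, crayfish — 4 of 5 types.

4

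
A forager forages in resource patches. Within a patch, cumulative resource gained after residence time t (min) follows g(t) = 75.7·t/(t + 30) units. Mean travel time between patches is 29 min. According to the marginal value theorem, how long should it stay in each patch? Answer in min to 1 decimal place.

Optimal t* satisfies g'(t*) = g(t*)/(T + t*).
g'(t) = 75.7·30/(t + 30)². Setting 75.7·30/(t+30)² = 75.7t/[(t+30)(29+t)] gives 30(29+t) = t(t+30), so t² = 30×29 = 870.
t* = √870 = 29.5 min.

29.5 min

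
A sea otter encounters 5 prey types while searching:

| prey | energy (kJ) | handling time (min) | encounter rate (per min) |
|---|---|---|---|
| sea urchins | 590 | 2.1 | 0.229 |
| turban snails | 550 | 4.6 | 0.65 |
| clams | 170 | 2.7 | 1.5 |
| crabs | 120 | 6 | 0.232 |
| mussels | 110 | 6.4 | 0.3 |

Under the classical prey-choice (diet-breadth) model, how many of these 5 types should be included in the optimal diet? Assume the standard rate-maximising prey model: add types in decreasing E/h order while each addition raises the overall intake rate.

2

Rank by E/h (kJ/min): sea urchins 281, turban snails 120, clams 63, crabs 20, mussels 17.2. Include each in turn until the next type's E/h falls below the running intake rate.
Rate on top 1: 91.24. turban snails: 120 > 91.24 → include.
Rate on top 2: 110.2. clams: 63 < 110.2 → exclude; stop.
Optimal diet: sea urchins, turban snails — 2 of 5 types.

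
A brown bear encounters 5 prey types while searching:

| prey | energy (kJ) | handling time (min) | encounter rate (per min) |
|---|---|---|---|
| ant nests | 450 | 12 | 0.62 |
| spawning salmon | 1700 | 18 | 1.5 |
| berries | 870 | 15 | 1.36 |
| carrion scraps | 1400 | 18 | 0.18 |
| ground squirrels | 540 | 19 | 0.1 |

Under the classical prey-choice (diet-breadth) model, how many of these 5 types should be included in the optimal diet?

Profitabilities (E/h, kJ/min): spawning salmon 94.4, carrion scraps 77.8, berries 58, ant nests 37.5, ground squirrels 28.4. Add prey in this order while the next type's profitability exceeds the intake rate on those already taken.
Rate on top 1: 91.07. carrion scraps: 77.8 < 91.07 → exclude; stop.
Optimal diet: spawning salmon — 1 of 5 types.

1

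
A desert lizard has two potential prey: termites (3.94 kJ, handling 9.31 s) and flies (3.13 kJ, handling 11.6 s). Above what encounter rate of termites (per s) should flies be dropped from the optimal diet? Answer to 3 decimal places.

0.189 per s

Drop flies once their profitability E₂/h₂ falls below the rate achievable on termites alone: E₂/h₂ = λE₁/(1 + λh₁).
Solve for λ: λE₁h₂ = E₂(1 + λh₁) → λ(E₁h₂ − E₂h₁) = E₂ → λ = E₂/(E₁h₂ − E₂h₁).
λ = 3.13/(3.94×11.6 − 3.13×9.31) = 3.13/16.56 = 0.189 per s.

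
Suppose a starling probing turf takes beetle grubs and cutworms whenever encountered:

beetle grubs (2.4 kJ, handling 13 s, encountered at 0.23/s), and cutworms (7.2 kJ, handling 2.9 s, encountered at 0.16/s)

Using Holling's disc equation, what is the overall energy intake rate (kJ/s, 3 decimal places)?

0.383 kJ/s

Energy encountered per unit search time: 0.23×2.4 + 0.16×7.2 = 1.704 kJ/s.
Handling time per unit search time: 0.23×13 + 0.16×2.9 = 3.454.
Rate = 1.704/(1 + 3.454) = 0.3826 kJ/s.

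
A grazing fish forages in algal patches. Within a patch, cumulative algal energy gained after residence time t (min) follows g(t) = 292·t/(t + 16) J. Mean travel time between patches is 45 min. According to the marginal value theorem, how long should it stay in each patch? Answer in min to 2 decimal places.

By the marginal value theorem, leave when the instantaneous gain rate g'(t) equals the habitat-wide average g(t)/(T + t).
g'(t) = 292·16/(t + 16)². Setting 292·16/(t+16)² = 292t/[(t+16)(45+t)] gives 16(45+t) = t(t+16), so t² = 16×45 = 720.
t* = √720 = 26.83 min.

26.83 min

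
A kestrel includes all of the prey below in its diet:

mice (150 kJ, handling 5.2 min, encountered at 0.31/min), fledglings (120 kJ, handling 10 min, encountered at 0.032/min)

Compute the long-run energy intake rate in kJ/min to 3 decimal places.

17.169 kJ/min

R = Σλ_iE_i / (1 + Σλ_ih_i)
Numerator: 0.31×150 + 0.032×120 = 50.34
Denominator: 1 + 0.31×5.2 + 0.032×10 = 2.932
R = 50.34/2.932 = 17.17 kJ/min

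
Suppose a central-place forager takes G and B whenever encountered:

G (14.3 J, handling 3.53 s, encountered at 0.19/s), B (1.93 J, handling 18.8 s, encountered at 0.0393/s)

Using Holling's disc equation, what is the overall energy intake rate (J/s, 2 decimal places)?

1.16 J/s

R = Σλ_iE_i / (1 + Σλ_ih_i)
Numerator: 0.19×14.3 + 0.0393×1.93 = 2.793
Denominator: 1 + 0.19×3.53 + 0.0393×18.8 = 2.41
R = 2.793/2.41 = 1.159 J/s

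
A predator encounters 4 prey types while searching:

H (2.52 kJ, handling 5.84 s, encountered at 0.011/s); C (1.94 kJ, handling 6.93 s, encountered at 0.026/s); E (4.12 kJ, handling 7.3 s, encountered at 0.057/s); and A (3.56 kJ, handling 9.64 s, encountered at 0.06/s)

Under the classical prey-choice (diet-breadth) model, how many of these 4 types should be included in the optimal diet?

4

Rank by E/h (kJ/s): E 0.564, H 0.432, A 0.369, C 0.28. Include each in turn until the next type's E/h falls below the running intake rate.
Rate on top 1: 0.1658. H: 0.432 > 0.1658 → include.
Rate on top 2: 0.1774. A: 0.369 > 0.1774 → include.
Rate on top 3: 0.2313. C: 0.28 > 0.2313 → include.
Optimal diet: E, H, A, C — 4 of 4 types.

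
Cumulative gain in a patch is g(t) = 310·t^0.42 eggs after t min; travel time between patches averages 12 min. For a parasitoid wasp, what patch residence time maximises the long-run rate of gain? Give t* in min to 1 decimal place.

By the marginal value theorem, leave when the instantaneous gain rate g'(t) equals the habitat-wide average g(t)/(T + t).
g'(t) = 0.42·310·t^-0.58. Setting 0.42·310·t^-0.58 = 310·t^0.42/(12+t) gives 0.42(12+t) = t, so 0.58·t = 0.42×12.
t* = 0.42×12/0.58 = 8.69 min.

8.7 min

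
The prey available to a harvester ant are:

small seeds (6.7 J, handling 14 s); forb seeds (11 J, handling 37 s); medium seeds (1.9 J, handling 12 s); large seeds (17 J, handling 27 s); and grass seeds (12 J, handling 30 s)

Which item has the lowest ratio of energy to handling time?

In descending order of E/h:
large seeds: 17/27 = 0.63 J/s
small seeds: 6.7/14 = 0.479 J/s
grass seeds: 12/30 = 0.4 J/s
forb seeds: 11/37 = 0.297 J/s
medium seeds: 1.9/12 = 0.158 J/s

medium seeds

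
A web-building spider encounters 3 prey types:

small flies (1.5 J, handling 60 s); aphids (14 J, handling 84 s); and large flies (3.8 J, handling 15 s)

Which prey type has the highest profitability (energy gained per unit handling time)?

large flies

In descending order of E/h:
large flies: 3.8/15 = 0.253 J/s
aphids: 14/84 = 0.167 J/s
small flies: 1.5/60 = 0.025 J/s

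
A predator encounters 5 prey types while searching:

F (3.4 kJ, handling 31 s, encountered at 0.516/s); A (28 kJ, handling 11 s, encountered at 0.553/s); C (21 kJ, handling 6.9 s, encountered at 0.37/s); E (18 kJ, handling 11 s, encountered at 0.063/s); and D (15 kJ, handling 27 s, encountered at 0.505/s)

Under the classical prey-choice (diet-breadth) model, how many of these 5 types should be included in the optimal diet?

2

E/h in descending order: C 3.04, A 2.55, E 1.64, D 0.556, F 0.11 kJ/s. The optimal diet is the largest prefix of this list for which every included type satisfies E_i/h_i > R on the types above it.
Rate on top 1: 2.187. A: 2.55 > 2.187 → include.
Rate on top 2: 2.413. E: 1.64 < 2.413 → exclude; stop.
Optimal diet: C, A — 2 of 5 types.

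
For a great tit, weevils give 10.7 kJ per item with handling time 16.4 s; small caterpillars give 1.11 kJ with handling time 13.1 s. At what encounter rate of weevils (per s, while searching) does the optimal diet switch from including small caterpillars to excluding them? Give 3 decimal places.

The zero-one rule: include small caterpillars iff E₂/h₂ > λE₁/(1+λh₁). Equality gives the switch point.
λE₁h₂ = E₂ + λE₂h₁ ⇒ λ = E₂/(E₁h₂ − E₂h₁) = 1.11/(140.2 − 18.2) = 0.009101 per s.

0.009 per s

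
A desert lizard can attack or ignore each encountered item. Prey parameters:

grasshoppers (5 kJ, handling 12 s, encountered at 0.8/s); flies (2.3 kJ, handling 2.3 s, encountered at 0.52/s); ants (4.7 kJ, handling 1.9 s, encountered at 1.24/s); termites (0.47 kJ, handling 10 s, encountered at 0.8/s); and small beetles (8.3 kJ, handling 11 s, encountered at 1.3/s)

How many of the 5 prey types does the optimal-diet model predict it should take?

Profitabilities (E/h, kJ/s): ants 2.47, flies 1, small beetles 0.755, grasshoppers 0.417, termites 0.047. Add prey in this order while the next type's profitability exceeds the intake rate on those already taken.
Rate on top 1: 1.737. flies: 1 < 1.737 → exclude; stop.
Optimal diet: ants — 1 of 5 types.

1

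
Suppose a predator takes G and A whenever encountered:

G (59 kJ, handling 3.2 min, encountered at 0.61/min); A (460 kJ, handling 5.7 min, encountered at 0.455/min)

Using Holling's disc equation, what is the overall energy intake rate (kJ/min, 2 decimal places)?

44.23 kJ/min

Energy encountered per unit search time: 0.61×59 + 0.455×460 = 245.3 kJ/min.
Handling time per unit search time: 0.61×3.2 + 0.455×5.7 = 4.546.
Rate = 245.3/(1 + 4.546) = 44.23 kJ/min.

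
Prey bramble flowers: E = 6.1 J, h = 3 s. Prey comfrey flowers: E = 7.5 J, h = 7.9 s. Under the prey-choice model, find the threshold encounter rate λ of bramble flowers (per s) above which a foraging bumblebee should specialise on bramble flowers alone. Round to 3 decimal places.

0.292 per s

The zero-one rule: include comfrey flowers iff E₂/h₂ > λE₁/(1+λh₁). Equality gives the switch point.
λE₁h₂ = E₂ + λE₂h₁ ⇒ λ = E₂/(E₁h₂ − E₂h₁) = 7.5/(48.19 − 22.5) = 0.2919 per s.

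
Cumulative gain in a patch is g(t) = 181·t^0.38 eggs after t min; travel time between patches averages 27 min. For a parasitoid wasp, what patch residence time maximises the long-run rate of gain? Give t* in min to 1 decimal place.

16.5 min

By the marginal value theorem, leave when the instantaneous gain rate g'(t) equals the habitat-wide average g(t)/(T + t).
g'(t) = 0.38·181·t^-0.62. Setting 0.38·181·t^-0.62 = 181·t^0.38/(27+t) gives 0.38(27+t) = t, so 0.62·t = 0.38×27.
t* = 0.38×27/0.62 = 16.55 min.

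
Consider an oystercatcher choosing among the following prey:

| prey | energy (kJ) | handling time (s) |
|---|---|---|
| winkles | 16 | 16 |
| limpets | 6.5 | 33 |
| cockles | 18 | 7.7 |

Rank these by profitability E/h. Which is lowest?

limpets

In descending order of E/h:
cockles: 18/7.7 = 2.34 kJ/s
winkles: 16/16 = 1 kJ/s
limpets: 6.5/33 = 0.197 kJ/s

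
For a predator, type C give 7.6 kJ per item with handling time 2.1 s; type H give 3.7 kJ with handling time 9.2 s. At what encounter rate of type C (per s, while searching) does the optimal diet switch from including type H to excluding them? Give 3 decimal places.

The zero-one rule: include type H iff E₂/h₂ > λE₁/(1+λh₁). Equality gives the switch point.
λE₁h₂ = E₂ + λE₂h₁ ⇒ λ = E₂/(E₁h₂ − E₂h₁) = 3.7/(69.92 − 7.77) = 0.05953 per s.

0.060 per s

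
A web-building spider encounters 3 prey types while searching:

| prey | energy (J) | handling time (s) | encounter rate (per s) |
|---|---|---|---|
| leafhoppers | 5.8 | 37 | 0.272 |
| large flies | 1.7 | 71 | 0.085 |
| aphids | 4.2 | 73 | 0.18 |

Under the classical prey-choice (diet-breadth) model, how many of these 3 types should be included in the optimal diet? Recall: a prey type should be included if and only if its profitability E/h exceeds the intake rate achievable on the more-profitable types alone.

1

Rank by E/h (J/s): leafhoppers 0.157, aphids 0.0575, large flies 0.0239. Include each in turn until the next type's E/h falls below the running intake rate.
Rate on top 1: 0.1426. aphids: 0.0575 < 0.1426 → exclude; stop.
Optimal diet: leafhoppers — 1 of 3 types.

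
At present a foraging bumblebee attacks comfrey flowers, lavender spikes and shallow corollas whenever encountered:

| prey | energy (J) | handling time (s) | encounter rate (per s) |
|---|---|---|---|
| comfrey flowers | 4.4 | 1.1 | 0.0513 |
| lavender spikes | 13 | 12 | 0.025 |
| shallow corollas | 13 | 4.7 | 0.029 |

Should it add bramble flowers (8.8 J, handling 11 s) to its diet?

Intake rate on the current diet: R = (0.0513×4.4 + 0.025×13 + 0.029×13) / (1 + 0.0513×1.1 + 0.025×12 + 0.029×4.7) = 0.9277/1.493 = 0.6215 J/s.
bramble flowers: E/h = 8.8/11 = 0.8 J/s.
Since 0.8 > R, including bramble flowers increases the long-run rate.

Yes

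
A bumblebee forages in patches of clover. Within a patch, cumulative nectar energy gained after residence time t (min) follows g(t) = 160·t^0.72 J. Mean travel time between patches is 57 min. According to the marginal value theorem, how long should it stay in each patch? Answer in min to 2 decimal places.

146.57 min

Maximise g(t)/(T+t): set derivative to zero → g'(t)(T+t) = g(t).
g'(t) = 0.72·160·t^-0.28. Setting 0.72·160·t^-0.28 = 160·t^0.72/(57+t) gives 0.72(57+t) = t, so 0.28·t = 0.72×57.
t* = 0.72×57/0.28 = 146.6 min.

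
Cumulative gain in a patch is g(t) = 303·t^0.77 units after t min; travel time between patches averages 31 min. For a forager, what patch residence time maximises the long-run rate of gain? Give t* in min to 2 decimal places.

By the marginal value theorem, leave when the instantaneous gain rate g'(t) equals the habitat-wide average g(t)/(T + t).
g'(t) = 0.77·303·t^-0.23. Setting 0.77·303·t^-0.23 = 303·t^0.77/(31+t) gives 0.77(31+t) = t, so 0.23·t = 0.77×31.
t* = 0.77×31/0.23 = 103.8 min.

103.78 min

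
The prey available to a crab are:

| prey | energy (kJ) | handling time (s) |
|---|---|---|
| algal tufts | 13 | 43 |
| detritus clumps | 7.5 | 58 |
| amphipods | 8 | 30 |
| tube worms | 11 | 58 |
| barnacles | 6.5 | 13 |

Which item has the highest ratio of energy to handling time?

Profitability E/h (kJ/s): algal tufts = 13/43 = 0.302, detritus clumps = 7.5/58 = 0.129, amphipods = 8/30 = 0.267, tube worms = 11/58 = 0.19, barnacles = 6.5/13 = 0.5.
Ranked: barnacles > algal tufts > amphipods > tube worms > detritus clumps.

barnacles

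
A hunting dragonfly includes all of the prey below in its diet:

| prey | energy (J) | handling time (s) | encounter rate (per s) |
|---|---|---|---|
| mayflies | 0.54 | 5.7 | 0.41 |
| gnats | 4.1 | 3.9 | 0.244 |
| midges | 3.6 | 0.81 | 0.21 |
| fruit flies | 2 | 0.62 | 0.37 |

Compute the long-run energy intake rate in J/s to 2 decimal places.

Energy encountered per unit search time: 0.41×0.54 + 0.244×4.1 + 0.21×3.6 + 0.37×2 = 2.718 J/s.
Handling time per unit search time: 0.41×5.7 + 0.244×3.9 + 0.21×0.81 + 0.37×0.62 = 3.688.
Rate = 2.718/(1 + 3.688) = 0.5797 J/s.

0.58 J/s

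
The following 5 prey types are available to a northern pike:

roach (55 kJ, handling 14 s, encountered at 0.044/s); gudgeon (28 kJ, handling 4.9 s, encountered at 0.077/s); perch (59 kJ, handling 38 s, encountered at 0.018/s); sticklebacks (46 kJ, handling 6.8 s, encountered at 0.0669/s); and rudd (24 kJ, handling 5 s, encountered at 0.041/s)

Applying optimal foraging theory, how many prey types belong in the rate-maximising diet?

Profitabilities (E/h, kJ/s): sticklebacks 6.76, gudgeon 5.71, rudd 4.8, roach 3.93, perch 1.55. Add prey in this order while the next type's profitability exceeds the intake rate on those already taken.
Rate on top 1: 2.115. gudgeon: 5.71 > 2.115 → include.
Rate on top 2: 2.856. rudd: 4.8 > 2.856 → include.
Rate on top 3: 3.052. roach: 3.93 > 3.052 → include.
Rate on top 4: 3.255. perch: 1.55 < 3.255 → exclude; stop.
Optimal diet: sticklebacks, gudgeon, rudd, roach — 4 of 5 types.

4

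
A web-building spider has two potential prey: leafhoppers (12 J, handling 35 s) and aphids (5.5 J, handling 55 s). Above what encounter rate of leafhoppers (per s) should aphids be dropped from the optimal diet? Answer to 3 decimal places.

0.012 per s

Drop aphids once their profitability E₂/h₂ falls below the rate achievable on leafhoppers alone: E₂/h₂ = λE₁/(1 + λh₁).
Solve for λ: λE₁h₂ = E₂(1 + λh₁) → λ(E₁h₂ − E₂h₁) = E₂ → λ = E₂/(E₁h₂ − E₂h₁).
λ = 5.5/(12×55 − 5.5×35) = 5.5/467.5 = 0.01176 per s.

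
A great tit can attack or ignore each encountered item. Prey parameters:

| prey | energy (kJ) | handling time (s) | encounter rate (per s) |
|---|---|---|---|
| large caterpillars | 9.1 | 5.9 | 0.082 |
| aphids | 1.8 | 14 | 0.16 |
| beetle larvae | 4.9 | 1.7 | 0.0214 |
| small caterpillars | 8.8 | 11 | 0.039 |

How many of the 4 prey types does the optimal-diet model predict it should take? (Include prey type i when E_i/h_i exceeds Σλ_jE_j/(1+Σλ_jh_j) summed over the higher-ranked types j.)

3

E/h in descending order: beetle larvae 2.88, large caterpillars 1.54, small caterpillars 0.8, aphids 0.129 kJ/s. The optimal diet is the largest prefix of this list for which every included type satisfies E_i/h_i > R on the types above it.
Rate on top 1: 0.1012. large caterpillars: 1.54 > 0.1012 → include.
Rate on top 2: 0.5598. small caterpillars: 0.8 > 0.5598 → include.
Rate on top 3: 0.6127. aphids: 0.129 < 0.6127 → exclude; stop.
Optimal diet: beetle larvae, large caterpillars, small caterpillars — 3 of 4 types.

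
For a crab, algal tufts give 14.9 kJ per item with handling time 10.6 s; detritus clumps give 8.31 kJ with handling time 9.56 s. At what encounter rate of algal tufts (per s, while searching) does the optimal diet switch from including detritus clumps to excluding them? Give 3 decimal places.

0.153 per s

At the threshold, the rate on algal tufts alone equals the profitability of detritus clumps: λ·14.9/(1 + λ·10.6) = 8.31/9.56 = 0.8692.
Rearranging, λ(14.9 − 0.8692×10.6) = 0.8692, so λ = 0.8692/5.686 = 0.1529 per s.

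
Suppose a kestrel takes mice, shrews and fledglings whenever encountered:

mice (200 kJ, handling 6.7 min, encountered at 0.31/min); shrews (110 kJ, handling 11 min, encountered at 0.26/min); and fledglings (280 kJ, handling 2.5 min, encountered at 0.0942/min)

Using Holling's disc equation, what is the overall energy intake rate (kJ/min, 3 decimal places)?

18.951 kJ/min

R = (0.31×200 + 0.26×110 + 0.0942×280) / (1 + 0.31×6.7 + 0.26×11 + 0.0942×2.5) = 117/6.173 = 18.95 kJ/min.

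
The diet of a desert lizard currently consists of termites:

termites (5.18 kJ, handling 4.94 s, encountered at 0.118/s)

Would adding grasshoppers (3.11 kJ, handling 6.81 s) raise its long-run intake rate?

Yes

Intake rate on the current diet: R = (0.118×5.18) / (1 + 0.118×4.94) = 0.6112/1.583 = 0.3861 kJ/s.
Profitability of grasshoppers: 3.11/6.81 = 0.4567 kJ/s.
Since 0.4567 > R, including grasshoppers increases the long-run rate.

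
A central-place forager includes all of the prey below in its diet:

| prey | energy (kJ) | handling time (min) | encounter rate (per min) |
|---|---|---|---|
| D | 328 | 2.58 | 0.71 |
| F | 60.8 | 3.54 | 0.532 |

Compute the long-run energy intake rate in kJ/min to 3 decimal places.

56.250 kJ/min

R = Σλ_iE_i / (1 + Σλ_ih_i)
Numerator: 0.71×328 + 0.532×60.8 = 265.2
Denominator: 1 + 0.71×2.58 + 0.532×3.54 = 4.715
R = 265.2/4.715 = 56.25 kJ/min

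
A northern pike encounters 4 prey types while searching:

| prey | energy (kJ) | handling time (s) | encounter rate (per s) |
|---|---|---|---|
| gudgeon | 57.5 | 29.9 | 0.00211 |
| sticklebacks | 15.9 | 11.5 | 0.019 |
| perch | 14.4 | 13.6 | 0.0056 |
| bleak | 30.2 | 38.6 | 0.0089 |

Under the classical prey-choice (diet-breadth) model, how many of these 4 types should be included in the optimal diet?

4

Rank by E/h (kJ/s): gudgeon 1.92, sticklebacks 1.38, perch 1.06, bleak 0.782. Include each in turn until the next type's E/h falls below the running intake rate.
Rate on top 1: 0.1141. sticklebacks: 1.38 > 0.1141 → include.
Rate on top 2: 0.3304. perch: 1.06 > 0.3304 → include.
Rate on top 3: 0.3713. bleak: 0.782 > 0.3713 → include.
Optimal diet: gudgeon, sticklebacks, perch, bleak — 4 of 4 types.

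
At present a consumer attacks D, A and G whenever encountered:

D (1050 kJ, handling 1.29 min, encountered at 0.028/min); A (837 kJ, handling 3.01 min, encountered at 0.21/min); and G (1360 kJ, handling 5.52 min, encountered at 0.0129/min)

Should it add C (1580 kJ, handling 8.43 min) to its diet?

Yes

Intake rate on the current diet: R = (0.028×1050 + 0.21×837 + 0.0129×1360) / (1 + 0.028×1.29 + 0.21×3.01 + 0.0129×5.52) = 222.7/1.739 = 128 kJ/min.
Profitability of C: 1580/8.43 = 187.4 kJ/min.
187.4 > 128, so adding C raises the average — include it.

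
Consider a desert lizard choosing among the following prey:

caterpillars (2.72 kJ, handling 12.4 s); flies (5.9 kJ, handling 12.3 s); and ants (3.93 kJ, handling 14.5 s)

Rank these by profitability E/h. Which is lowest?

Profitability E/h (kJ/s): caterpillars = 2.72/12.4 = 0.219, flies = 5.9/12.3 = 0.48, ants = 3.93/14.5 = 0.271.
Ranked: flies > ants > caterpillars.

caterpillars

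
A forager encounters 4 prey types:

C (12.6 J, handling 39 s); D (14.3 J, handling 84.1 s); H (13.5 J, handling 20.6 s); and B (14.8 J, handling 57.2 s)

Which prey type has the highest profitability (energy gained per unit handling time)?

In descending order of E/h:
H: 13.5/20.6 = 0.655 J/s
C: 12.6/39 = 0.323 J/s
B: 14.8/57.2 = 0.259 J/s
D: 14.3/84.1 = 0.17 J/s

H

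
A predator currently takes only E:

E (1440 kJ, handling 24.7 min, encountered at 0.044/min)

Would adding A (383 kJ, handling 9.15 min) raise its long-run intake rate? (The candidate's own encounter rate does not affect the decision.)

Yes

On E alone, R = ΣλE/(1+Σλh) = 63.36/2.087 = 30.36 kJ/min.
Profitability of A: 383/9.15 = 41.86 kJ/min.
Since 41.86 > R, including A increases the long-run rate.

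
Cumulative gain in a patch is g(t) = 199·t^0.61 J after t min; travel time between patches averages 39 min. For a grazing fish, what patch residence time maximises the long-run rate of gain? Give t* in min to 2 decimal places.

61.00 min

Optimal t* satisfies g'(t*) = g(t*)/(T + t*).
g'(t) = 0.61·199·t^-0.39. Setting 0.61·199·t^-0.39 = 199·t^0.61/(39+t) gives 0.61(39+t) = t, so 0.39·t = 0.61×39.
t* = 0.61×39/0.39 = 61 min.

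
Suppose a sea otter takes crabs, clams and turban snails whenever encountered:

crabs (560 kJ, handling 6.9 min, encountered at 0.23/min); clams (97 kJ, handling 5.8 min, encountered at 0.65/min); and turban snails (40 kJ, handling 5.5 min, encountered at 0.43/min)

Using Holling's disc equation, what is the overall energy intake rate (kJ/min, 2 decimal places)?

R = (0.23×560 + 0.65×97 + 0.43×40) / (1 + 0.23×6.9 + 0.65×5.8 + 0.43×5.5) = 209.1/8.722 = 23.97 kJ/min.

23.97 kJ/min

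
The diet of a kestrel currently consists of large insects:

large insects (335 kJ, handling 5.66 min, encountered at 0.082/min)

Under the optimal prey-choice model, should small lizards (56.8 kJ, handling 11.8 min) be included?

On large insects alone, R = ΣλE/(1+Σλh) = 27.47/1.464 = 18.76 kJ/min.
Profitability of small lizards: 56.8/11.8 = 4.814 kJ/min.
4.814 < 18.76, so adding small lizards would lower the average — exclude it.

No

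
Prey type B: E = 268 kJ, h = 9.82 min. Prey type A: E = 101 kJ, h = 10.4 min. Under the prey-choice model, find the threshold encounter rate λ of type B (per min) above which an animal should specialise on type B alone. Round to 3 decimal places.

0.056 per min

At the threshold, the rate on type B alone equals the profitability of type A: λ·268/(1 + λ·9.82) = 101/10.4 = 9.712.
Rearranging, λ(268 − 9.712×9.82) = 9.712, so λ = 9.712/172.6 = 0.05626 per min.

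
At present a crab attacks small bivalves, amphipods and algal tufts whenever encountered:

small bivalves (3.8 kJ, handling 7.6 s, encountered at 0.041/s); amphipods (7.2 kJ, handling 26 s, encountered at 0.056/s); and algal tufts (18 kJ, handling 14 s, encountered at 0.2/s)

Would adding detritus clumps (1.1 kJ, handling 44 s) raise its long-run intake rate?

Intake rate on the current diet: R = (0.041×3.8 + 0.056×7.2 + 0.2×18) / (1 + 0.041×7.6 + 0.056×26 + 0.2×14) = 4.159/5.568 = 0.747 kJ/s.
detritus clumps: E/h = 1.1/44 = 0.025 kJ/s.
0.025 < 0.747, so adding detritus clumps would lower the average — exclude it.

No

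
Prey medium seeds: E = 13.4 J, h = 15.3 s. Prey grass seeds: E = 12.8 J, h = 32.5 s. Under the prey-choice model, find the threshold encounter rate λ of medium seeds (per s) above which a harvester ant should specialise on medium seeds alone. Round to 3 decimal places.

0.053 per s

At the threshold, the rate on medium seeds alone equals the profitability of grass seeds: λ·13.4/(1 + λ·15.3) = 12.8/32.5 = 0.3938.
Rearranging, λ(13.4 − 0.3938×15.3) = 0.3938, so λ = 0.3938/7.374 = 0.05341 per s.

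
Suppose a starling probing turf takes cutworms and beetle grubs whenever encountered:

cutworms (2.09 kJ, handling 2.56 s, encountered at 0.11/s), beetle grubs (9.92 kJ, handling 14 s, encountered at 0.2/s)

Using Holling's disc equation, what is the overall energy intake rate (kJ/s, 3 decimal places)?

R = Σλ_iE_i / (1 + Σλ_ih_i)
Numerator: 0.11×2.09 + 0.2×9.92 = 2.214
Denominator: 1 + 0.11×2.56 + 0.2×14 = 4.082
R = 2.214/4.082 = 0.5424 kJ/s

0.542 kJ/s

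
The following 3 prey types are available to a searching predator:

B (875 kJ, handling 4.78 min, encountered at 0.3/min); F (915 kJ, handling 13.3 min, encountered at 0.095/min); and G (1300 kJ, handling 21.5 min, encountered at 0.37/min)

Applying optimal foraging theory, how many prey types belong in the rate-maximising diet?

1

E/h in descending order: B 183, F 68.8, G 60.5 kJ/min. The optimal diet is the largest prefix of this list for which every included type satisfies E_i/h_i > R on the types above it.
Rate on top 1: 107.8. F: 68.8 < 107.8 → exclude; stop.
Optimal diet: B — 1 of 3 types.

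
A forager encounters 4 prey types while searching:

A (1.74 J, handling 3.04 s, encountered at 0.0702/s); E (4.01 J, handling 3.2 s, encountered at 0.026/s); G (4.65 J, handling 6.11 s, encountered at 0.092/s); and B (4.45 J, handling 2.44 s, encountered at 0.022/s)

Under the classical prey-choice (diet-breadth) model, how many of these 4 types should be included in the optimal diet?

Rank by E/h (J/s): B 1.82, E 1.25, G 0.761, A 0.572. Include each in turn until the next type's E/h falls below the running intake rate.
Rate on top 1: 0.09291. E: 1.25 > 0.09291 → include.
Rate on top 2: 0.1778. G: 0.761 > 0.1778 → include.
Rate on top 3: 0.3708. A: 0.572 > 0.3708 → include.
Optimal diet: B, E, G, A — 4 of 4 types.

4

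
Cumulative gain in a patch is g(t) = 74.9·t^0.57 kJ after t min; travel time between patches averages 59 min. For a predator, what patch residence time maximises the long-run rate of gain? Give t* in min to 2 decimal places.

78.21 min

By the marginal value theorem, leave when the instantaneous gain rate g'(t) equals the habitat-wide average g(t)/(T + t).
g'(t) = 0.57·74.9·t^-0.43. Setting 0.57·74.9·t^-0.43 = 74.9·t^0.57/(59+t) gives 0.57(59+t) = t, so 0.43·t = 0.57×59.
t* = 0.57×59/0.43 = 78.21 min.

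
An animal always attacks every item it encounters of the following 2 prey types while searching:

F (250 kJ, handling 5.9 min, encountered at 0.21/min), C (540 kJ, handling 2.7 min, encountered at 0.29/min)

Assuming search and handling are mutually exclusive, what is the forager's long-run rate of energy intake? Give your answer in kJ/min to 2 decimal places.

R = Σλ_iE_i / (1 + Σλ_ih_i)
Numerator: 0.21×250 + 0.29×540 = 209.1
Denominator: 1 + 0.21×5.9 + 0.29×2.7 = 3.022
R = 209.1/3.022 = 69.19 kJ/min

69.19 kJ/min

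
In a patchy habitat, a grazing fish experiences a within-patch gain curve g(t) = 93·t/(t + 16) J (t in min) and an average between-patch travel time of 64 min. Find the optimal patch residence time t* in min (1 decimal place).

By the marginal value theorem, leave when the instantaneous gain rate g'(t) equals the habitat-wide average g(t)/(T + t).
g'(t) = 93·16/(t + 16)². Setting 93·16/(t+16)² = 93t/[(t+16)(64+t)] gives 16(64+t) = t(t+16), so t² = 16×64 = 1024.
t* = √1024 = 32 min.

32.0 min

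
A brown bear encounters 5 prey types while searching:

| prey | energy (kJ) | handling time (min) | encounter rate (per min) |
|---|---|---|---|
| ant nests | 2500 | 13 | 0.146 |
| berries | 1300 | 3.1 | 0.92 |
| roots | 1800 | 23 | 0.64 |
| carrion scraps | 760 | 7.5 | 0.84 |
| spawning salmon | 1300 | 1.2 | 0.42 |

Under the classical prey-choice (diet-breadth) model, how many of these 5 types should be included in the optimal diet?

2

Profitabilities (E/h, kJ/min): spawning salmon 1.08e+03, berries 419, ant nests 192, carrion scraps 101, roots 78.3. Add prey in this order while the next type's profitability exceeds the intake rate on those already taken.
Rate on top 1: 363. berries: 419 > 363 → include.
Rate on top 2: 399.9. ant nests: 192 < 399.9 → exclude; stop.
Optimal diet: spawning salmon, berries — 2 of 5 types.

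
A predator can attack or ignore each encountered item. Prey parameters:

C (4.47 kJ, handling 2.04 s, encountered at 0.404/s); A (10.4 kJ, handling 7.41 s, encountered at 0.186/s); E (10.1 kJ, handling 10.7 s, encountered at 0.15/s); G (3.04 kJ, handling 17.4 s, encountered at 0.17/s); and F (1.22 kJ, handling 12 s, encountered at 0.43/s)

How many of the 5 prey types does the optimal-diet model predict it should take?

2

E/h in descending order: C 2.19, A 1.4, E 0.944, G 0.175, F 0.102 kJ/s. The optimal diet is the largest prefix of this list for which every included type satisfies E_i/h_i > R on the types above it.
Rate on top 1: 0.99. A: 1.4 > 0.99 → include.
Rate on top 2: 1.168. E: 0.944 < 1.168 → exclude; stop.
Optimal diet: C, A — 2 of 5 types.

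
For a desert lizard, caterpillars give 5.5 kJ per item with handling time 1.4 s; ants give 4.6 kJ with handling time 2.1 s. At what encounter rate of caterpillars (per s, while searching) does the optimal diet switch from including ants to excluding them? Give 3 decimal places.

0.900 per s

The zero-one rule: include ants iff E₂/h₂ > λE₁/(1+λh₁). Equality gives the switch point.
λE₁h₂ = E₂ + λE₂h₁ ⇒ λ = E₂/(E₁h₂ − E₂h₁) = 4.6/(11.55 − 6.44) = 0.9002 per s.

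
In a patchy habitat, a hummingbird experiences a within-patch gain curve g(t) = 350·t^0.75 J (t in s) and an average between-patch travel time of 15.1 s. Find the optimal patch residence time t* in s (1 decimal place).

By the marginal value theorem, leave when the instantaneous gain rate g'(t) equals the habitat-wide average g(t)/(T + t).
g'(t) = 0.75·350·t^-0.25. Setting 0.75·350·t^-0.25 = 350·t^0.75/(15.1+t) gives 0.75(15.1+t) = t, so 0.25·t = 0.75×15.1.
t* = 0.75×15.1/0.25 = 45.3 s.

45.3 s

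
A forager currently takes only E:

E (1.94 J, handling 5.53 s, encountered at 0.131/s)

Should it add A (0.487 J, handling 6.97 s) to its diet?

No

Intake rate on the current diet: R = (0.131×1.94) / (1 + 0.131×5.53) = 0.2541/1.724 = 0.1474 J/s.
A: E/h = 0.487/6.97 = 0.06987 J/s.
Since 0.06987 < R, time spent handling A is better spent searching.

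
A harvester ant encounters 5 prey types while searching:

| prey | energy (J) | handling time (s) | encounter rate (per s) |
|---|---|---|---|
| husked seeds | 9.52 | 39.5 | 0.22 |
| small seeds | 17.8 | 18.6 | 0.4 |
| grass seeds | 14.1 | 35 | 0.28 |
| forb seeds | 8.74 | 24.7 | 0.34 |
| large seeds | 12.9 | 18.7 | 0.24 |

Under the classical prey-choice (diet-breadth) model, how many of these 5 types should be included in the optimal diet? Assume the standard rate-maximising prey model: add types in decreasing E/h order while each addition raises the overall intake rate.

1

Rank by E/h (J/s): small seeds 0.957, large seeds 0.69, grass seeds 0.403, forb seeds 0.354, husked seeds 0.241. Include each in turn until the next type's E/h falls below the running intake rate.
Rate on top 1: 0.8436. large seeds: 0.69 < 0.8436 → exclude; stop.
Optimal diet: small seeds — 1 of 5 types.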